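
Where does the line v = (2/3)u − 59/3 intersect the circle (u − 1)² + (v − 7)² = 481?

(10, −13) and (16, −9)

Substitute v = (−59 + 2u)/3:
13u² − 338u + 2080 = 0  ⟹  u² − 26u + 160 = 0
u = 16 or u = 10, giving (16, −9) and (10, −13).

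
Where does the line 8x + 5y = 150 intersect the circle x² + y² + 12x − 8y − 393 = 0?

Express y = (150 − 8x)/5 and substitute into the circle:
89x² − 1780x + 6675 = 0  ⟹  x² − 20x + 75 = 0
x = 15 or x = 5, giving (15, 6) and (5, 22).

(5, 22) and (15, 6)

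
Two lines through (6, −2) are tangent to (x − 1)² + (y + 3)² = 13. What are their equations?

A line y − (−2) = m(x − (6)) is tangent when its distance from (1, −3) is √13:
[m·(−5) − (−1)]² = 13(m² + 1)
6m² − 5m − 6 = 0, so m = −2/3 or m = 3/2.
Through (6, −2) these give 2x + 3y = 6 and 3x − 2y = 22.

2x + 3y = 6 and 3x − 2y = 22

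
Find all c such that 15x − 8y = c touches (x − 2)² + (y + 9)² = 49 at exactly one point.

The line touches the circle iff its distance from (2, −9) is 7:
|15·2 − 8·(−9) − c| / √289 = 7
|c − (102)| = 7·17, so c = 221 or c = −17.

c = −17 or c = 221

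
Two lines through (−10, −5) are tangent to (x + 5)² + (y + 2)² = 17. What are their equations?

4x − y = −35 and x + 4y = −30

A line y − (−5) = m(x − (−10)) is tangent when its distance from (−5, −2) is √17:
[m·(5) − (3)]² = 17(m² + 1)
4m² − 15m − 4 = 0, so m = 4 or m = −1/4.
Through (−10, −5) these give 4x − y = −35 and x + 4y = −30.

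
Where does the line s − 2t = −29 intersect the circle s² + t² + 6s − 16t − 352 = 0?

(−23, 3) and (13, 21)

Express t = (29 + s)/2 and substitute into the circle:
5s² + 50s − 1495 = 0  ⟹  s² + 10s − 299 = 0
s = 13 or s = −23, giving (13, 21) and (−23, 3).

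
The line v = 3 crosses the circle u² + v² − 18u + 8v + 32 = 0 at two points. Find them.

Express v = 3 and substitute into the circle:
u² − 18u + 65 = 0
u = 13 or u = 5, giving (13, 3) and (5, 3).

(5, 3) and (13, 3)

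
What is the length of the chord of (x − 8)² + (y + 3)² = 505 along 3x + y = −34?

9√10

Centre (8, −3), r² = 505. Perpendicular distance d from centre to line = |55| / √10 = 55/√10.
Chord = 2√(r² − d²) = 2·√(405/2) = 9√10.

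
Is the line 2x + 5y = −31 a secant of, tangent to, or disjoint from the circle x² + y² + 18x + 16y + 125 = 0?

disjoint

Substituting the line into the circle gives 29x² + 414x + 1606 = 0.
Δ = 171396 − 186296 = −14900.
No real roots: the line does not meet the circle.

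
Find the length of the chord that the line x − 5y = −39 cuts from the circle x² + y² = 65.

The distance from (0, 0) to the line is 39/√26, and r² = 65.
Half the chord is √(r² − d²) = √(13/2), so the full chord is √26.

√26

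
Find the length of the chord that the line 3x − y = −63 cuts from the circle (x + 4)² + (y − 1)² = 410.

The distance from (−4, 1) to the line is 50/√10, and r² = 410.
Half the chord is √(r² − d²) = √(160), so the full chord is 8√10.

8√10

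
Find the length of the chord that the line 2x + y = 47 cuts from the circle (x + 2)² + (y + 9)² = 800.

Centre (−2, −9), r² = 800. Perpendicular distance d from centre to line = |−60| / √5 = 60/√5.
Chord = 2√(r² − d²) = 2·√(80) = 8√5.

8√5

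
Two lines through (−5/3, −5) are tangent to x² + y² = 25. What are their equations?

3x + 4y = −25 and y = −5

Let a tangent through (−5/3, −5) have slope m. Its distance from (0, 0) must equal 5:
[m·(5/3) − (5)]² = 25(m² + 1)
4m² + 3m = 0, so m = −3/4 or m = 0.
With m = −3/4: 3x + 4y = −25. With m = 0: y = −5.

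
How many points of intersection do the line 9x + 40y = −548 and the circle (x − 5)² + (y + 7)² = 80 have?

2

Substituting the line into the circle gives 1681x² − 11176x − 16176 = 0.
Discriminant = (−11176)² − 4·1681·(−16176) = 233670400 > 0.
Two real roots: the line is a secant.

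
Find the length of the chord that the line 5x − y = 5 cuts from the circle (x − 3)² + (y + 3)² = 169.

5√26

The distance from (3, −3) to the line is 13/√26, and r² = 169.
Chord = 2√(r² − d²) = 2·√(325/2) = 5√26.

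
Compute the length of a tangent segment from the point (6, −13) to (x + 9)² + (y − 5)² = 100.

√449

Centre (−9, 5), r² = 100. |PO|² = (15)² + (−18)² = 549.
By the tangent–radius right angle, tangent length = √(|PO|² − r²) = √449.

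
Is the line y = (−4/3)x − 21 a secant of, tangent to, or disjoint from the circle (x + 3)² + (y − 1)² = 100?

disjoint

Centre (−3, 1), r² = 100. Distance² from centre to line = (54)²/25 = 2916/25.
Since d² > r², the line lies outside the circle.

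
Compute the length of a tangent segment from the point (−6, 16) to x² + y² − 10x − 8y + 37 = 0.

Centre (5, 4), r² = 4. |PO|² = (−11)² + (12)² = 265.
The tangent meets the radius at right angles, so tangent² = |PO|² − r² = 265 − 4 = 261.

3√29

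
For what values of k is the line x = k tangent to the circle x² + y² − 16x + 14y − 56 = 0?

k = −5 or k = 21

Tangency holds when the distance from the centre (8, −7) to the line equals the radius 13:
|1·8 + 0·(−7) − k| / √1 = 13
|k − (8)| = 13, so k = 21 or k = −5.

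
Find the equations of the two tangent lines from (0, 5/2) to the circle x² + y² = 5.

x − 2y = −5 and x + 2y = 5

A line y − (5/2) = m(x − (0)) is tangent when its distance from (0, 0) is √5:
(0m − (−5/2))² = 5(m² + 1)
4m² − 1 = 0, so m = 1/2 or m = −1/2.
With m = 1/2: x − 2y = −5. With m = −1/2: x + 2y = 5.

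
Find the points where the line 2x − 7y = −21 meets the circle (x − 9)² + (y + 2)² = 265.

(−7, 1) and (21, 9)

Express y = (21 + 2x)/7 and substitute into the circle:
53x² − 742x − 7791 = 0  ⟹  x² − 14x − 147 = 0
x = 21 or x = −7, giving (21, 9) and (−7, 1).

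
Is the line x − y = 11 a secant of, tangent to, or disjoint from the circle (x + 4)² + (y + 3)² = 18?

Centre (−4, −3), r² = 18. Distance² from centre to line = (−12)²/2 = 72.
Since d² > r², the line lies outside the circle.

disjoint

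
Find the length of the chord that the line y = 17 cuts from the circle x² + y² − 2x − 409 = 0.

22

Substitute y = 17:
x² − 2x − 120 = 0
x = 12 or x = −10, giving (12, 17) and (−10, 17).
|(12, 17) − (−10, 17)| = √((22)² + (0)²) = 22.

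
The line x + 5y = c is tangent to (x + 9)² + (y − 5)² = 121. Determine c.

For a tangent, require d(centre, line) = r = 11.
|1·(−9) + 5·5 − c| / √26 = 11
|c − (16)| = 11√26.

c = 16 ± 11√26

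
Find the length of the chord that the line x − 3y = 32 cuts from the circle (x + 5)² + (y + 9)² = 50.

4√10

Centre (−5, −9), r² = 50. Perpendicular distance d from centre to line = |−10| / √10 = 10/√10.
Chord = 2√(r² − d²) = 2·√(40) = 4√10.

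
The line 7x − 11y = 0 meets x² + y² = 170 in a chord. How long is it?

2√170

Centre (0, 0), r² = 170. Perpendicular distance d from centre to line = |0| / √170 = 0/√170.
Half the chord is √(r² − d²) = √(170), so the full chord is 2√170.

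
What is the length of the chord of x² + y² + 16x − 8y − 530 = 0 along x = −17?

Centre (−8, 4), r² = 610. Perpendicular distance d from centre to line = |9| / √1 = 9.
Half the chord is √(r² − d²) = √(529), so the full chord is 46.

46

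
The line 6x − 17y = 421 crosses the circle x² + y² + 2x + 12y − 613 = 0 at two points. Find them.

Substitute y = (−421 + 6x)/17:
325x² − 3250x − 85800 = 0  ⟹  x² − 10x − 264 = 0
x = 22 or x = −12, giving (22, −17) and (−12, −29).

(−12, −29) and (22, −17)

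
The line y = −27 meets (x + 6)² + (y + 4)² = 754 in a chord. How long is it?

30

The distance from (−6, −4) to the line is 23, and r² = 754.
Chord = 2√(r² − d²) = 2·√(225) = 30.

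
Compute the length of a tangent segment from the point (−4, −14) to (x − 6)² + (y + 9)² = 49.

2√19

With centre O = (6, −9), |OP|² = 125 and r² = 49.
Power of the point: PT² = |PO|² − r² = 76, so PT = 2√19.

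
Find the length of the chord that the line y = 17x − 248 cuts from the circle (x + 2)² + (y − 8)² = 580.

2√290

The distance from (−2, 8) to the line is 290/√290, and r² = 580.
Chord = 2√(r² − d²) = 2·√(290) = 2√290.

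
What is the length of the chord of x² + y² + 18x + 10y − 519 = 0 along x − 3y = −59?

Centre (−9, −5), r² = 625. Perpendicular distance d from centre to line = |65| / √10 = 65/√10.
Chord = 2√(r² − d²) = 2·√(405/2) = 9√10.

9√10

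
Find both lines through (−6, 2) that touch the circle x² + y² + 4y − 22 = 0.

Write the tangent as mx − y + (2 − m·(−6)) = 0 and set its distance from the centre to √26:
[m·(6) − (−4)]² = 26(m² + 1)
5m² + 24m − 5 = 0, so m = −5 or m = 1/5.
Through (−6, 2) these give 5x + y = −28 and x − 5y = −16.

5x + y = −28 and x − 5y = −16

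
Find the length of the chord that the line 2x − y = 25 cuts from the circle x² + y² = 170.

6√5

From the line, y = 2x − 25. Substituting:
5x² − 100x + 455 = 0  ⟹  x² − 20x + 91 = 0
x = 13 or x = 7, giving (13, 1) and (7, −11).
|(13, 1) − (7, −11)| = √((6)² + (12)²) = 6√5.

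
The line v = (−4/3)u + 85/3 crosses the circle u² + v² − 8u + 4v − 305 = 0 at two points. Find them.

From the line, v = (85 − 4u)/3. Substituting:
25u² − 800u + 5500 = 0  ⟹  u² − 32u + 220 = 0
u = 22 or u = 10, giving (22, −1) and (10, 15).

(10, 15) and (22, −1)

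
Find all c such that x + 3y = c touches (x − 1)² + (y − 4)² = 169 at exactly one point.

For a tangent, require d(centre, line) = r = 13.
|1·1 + 3·4 − c| / √10 = 13
|c − (13)| = 13√10.

c = 13 ± 13√10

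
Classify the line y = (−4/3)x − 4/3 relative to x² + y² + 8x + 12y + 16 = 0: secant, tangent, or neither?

tangent

Substituting the line into the circle gives 25x² − 40x + 16 = 0.
Discriminant = (−40)² − 4·25·(16) = 0.
A repeated root: the line is tangent.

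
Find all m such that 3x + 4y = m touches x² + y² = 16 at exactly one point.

m = −20 or m = 20

The line touches the circle iff its distance from (0, 0) is 4:
|3·0 + 4·0 − m| / √25 = 4
|m| = 4·5, so m = 20 or m = −20.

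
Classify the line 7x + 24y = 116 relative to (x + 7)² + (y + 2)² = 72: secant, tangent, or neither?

Substituting the line into the circle gives 625x² + 5768x + 13648 = 0.
Discriminant = (5768)² − 4·625·(13648) = −850176 < 0.
No real roots: the line does not meet the circle.

neither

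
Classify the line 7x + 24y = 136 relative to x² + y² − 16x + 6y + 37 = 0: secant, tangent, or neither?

d² = (7·8 + 24·(−3) − (136))²/625 = 23104/625; r² = 36.
Since d² > r², the line lies outside the circle.

neither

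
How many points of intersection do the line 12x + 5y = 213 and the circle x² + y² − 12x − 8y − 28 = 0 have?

0

Substituting the line into the circle gives 169x² − 4932x + 36149 = 0.
Discriminant = (−4932)² − 4·169·(36149) = −112100 < 0.
No real roots: the line does not meet the circle.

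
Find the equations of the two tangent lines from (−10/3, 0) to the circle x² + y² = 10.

Write the tangent as mx − y + (0 − m·(−10/3)) = 0 and set its distance from the centre to √10:
(10/3m − (0))² = 10(m² + 1)
m² − 9 = 0, so m = −3 or m = 3.
Through (−10/3, 0) these give 3x + y = −10 and 3x − y = −10.

3x + y = −10 and 3x − y = −10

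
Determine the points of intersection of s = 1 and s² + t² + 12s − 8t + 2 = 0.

The line gives s = 1. Substituting into the circle:
t² − 8t + 15 = 0
t = 5 or t = 3, giving (1, 5) and (1, 3).

(1, 3) and (1, 5)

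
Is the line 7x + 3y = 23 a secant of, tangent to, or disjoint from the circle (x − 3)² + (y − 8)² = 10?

d² = (7·3 + 3·8 − (23))²/58 = 242/29; r² = 10.
Since d² < r², the line cuts the circle twice.

secant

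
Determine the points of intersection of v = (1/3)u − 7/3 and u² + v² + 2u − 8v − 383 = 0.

(−17, −8) and (19, 4)

Express v = (−7 + u)/3 and substitute into the circle:
10u² − 20u − 3230 = 0  ⟹  u² − 2u − 323 = 0
u = 19 or u = −17, giving (19, 4) and (−17, −8).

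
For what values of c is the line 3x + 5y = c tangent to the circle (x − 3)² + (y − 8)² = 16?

For a tangent, require d(centre, line) = r = 4.
|3·3 + 5·8 − c| / √34 = 4
|c − (49)| = 4√34.

c = 49 ± 4√34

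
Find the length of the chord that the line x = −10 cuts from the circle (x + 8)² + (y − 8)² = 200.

28

The line gives x = −10. Substituting into the circle:
y² − 16y − 132 = 0
y = 22 or y = −6, giving (−10, 22) and (−10, −6).
|(−10, 22) − (−10, −6)| = √((0)² + (28)²) = 28.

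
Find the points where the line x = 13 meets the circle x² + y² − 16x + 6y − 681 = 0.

(13, −30) and (13, 24)

The line gives x = 13. Substituting into the circle:
y² + 6y − 720 = 0
y = 24 or y = −30, giving (13, 24) and (13, −30).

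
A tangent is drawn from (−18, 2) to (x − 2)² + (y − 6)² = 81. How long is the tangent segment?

Centre (2, 6), r² = 81. |PO|² = (−20)² + (−4)² = 416.
By the tangent–radius right angle, tangent length = √(|PO|² − r²) = √335.

√335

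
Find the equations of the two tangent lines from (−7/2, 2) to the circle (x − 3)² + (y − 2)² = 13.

A line y − (2) = m(x − (−7/2)) is tangent when its distance from (3, 2) is √13:
[m·(13/2) − (0)]² = 13(m² + 1)
9m² − 4 = 0, so m = −2/3 or m = 2/3.
With m = −2/3: 2x + 3y = −1. With m = 2/3: 2x − 3y = −13.

2x + 3y = −1 and 2x − 3y = −13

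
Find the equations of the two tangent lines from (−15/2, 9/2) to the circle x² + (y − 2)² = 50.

x − y = −12 and 7x + y = −48

A line y − (9/2) = m(x − (−15/2)) is tangent when its distance from (0, 2) is 5√2:
[m·(15/2) − (−5/2)]² = 50(m² + 1)
m² + 6m − 7 = 0, so m = 1 or m = −7.
With m = 1: x − y = −12. With m = −7: 7x + y = −48.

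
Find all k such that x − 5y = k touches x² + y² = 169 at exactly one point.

Tangency holds when the distance from the centre (0, 0) to the line equals the radius 13:
|1·0 − 5·0 − k| / √26 = 13
|k| = 13√26.

k = ±13√26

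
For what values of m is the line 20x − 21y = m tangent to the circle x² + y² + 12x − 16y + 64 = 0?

For a tangent, require d(centre, line) = r = 6.
|20·(−6) − 21·8 − m| / √841 = 6
|m − (−288)| = 6·29, so m = −114 or m = −462.

m = −462 or m = −114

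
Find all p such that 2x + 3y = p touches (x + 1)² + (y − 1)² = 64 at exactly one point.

p = 1 ± 8√13

For a tangent, require d(centre, line) = r = 8.
|2·(−1) + 3·1 − p| / √13 = 8
|p − (1)| = 8√13.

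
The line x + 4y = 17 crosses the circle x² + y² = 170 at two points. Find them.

(−11, 7) and (13, 1)

Substitute y = (17 − x)/4:
17x² − 34x − 2431 = 0  ⟹  x² − 2x − 143 = 0
x = 13 or x = −11, giving (13, 1) and (−11, 7).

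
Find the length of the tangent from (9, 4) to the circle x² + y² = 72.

5

Centre (0, 0), r² = 72. |PO|² = (9)² + (4)² = 97.
The tangent meets the radius at right angles, so tangent² = |PO|² − r² = 97 − 72 = 25.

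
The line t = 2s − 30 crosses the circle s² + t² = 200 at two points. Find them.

(10, −10) and (14, −2)

Substitute t = 2s − 30:
5s² − 120s + 700 = 0  ⟹  s² − 24s + 140 = 0
s = 14 or s = 10, giving (14, −2) and (10, −10).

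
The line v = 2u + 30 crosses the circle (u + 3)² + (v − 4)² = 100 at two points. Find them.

(−13, 4) and (−9, 12)

Express v = 2u + 30 and substitute into the circle:
5u² + 110u + 585 = 0  ⟹  u² + 22u + 117 = 0
u = −9 or u = −13, giving (−9, 12) and (−13, 4).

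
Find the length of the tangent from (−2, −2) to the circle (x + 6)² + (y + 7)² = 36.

√5

With centre O = (−6, −7), |OP|² = 41 and r² = 36.
By the tangent–radius right angle, tangent length = √(|PO|² − r²) = √5.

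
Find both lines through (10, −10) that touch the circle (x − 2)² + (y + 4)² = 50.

7x + y = 60 and x − 7y = 80

Write the tangent as mx − y + (−10 − m·(10)) = 0 and set its distance from the centre to 5√2:
(−8m − (6))² = 50(m² + 1)
7m² + 48m − 7 = 0, so m = −7 or m = 1/7.
Through (10, −10) these give 7x + y = 60 and x − 7y = 80.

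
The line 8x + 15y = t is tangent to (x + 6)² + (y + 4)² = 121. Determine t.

Tangency holds when the distance from the centre (−6, −4) to the line equals the radius 11:
|8·(−6) + 15·(−4) − t| / √289 = 11
|t − (−108)| = 11·17, so t = 79 or t = −295.

t = −295 or t = 79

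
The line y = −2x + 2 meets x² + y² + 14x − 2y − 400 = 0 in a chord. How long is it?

Express y = −2x + 2 and substitute into the circle:
5x² + 10x − 400 = 0  ⟹  x² + 2x − 80 = 0
x = 8 or x = −10, giving (8, −14) and (−10, 22).
|(8, −14) − (−10, 22)| = √((18)² + (−36)²) = 18√5.

18√5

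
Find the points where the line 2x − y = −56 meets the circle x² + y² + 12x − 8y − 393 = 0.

(−27, 2) and (−17, 22)

Express y = 2x + 56 and substitute into the circle:
5x² + 220x + 2295 = 0  ⟹  x² + 44x + 459 = 0
x = −17 or x = −27, giving (−17, 22) and (−27, 2).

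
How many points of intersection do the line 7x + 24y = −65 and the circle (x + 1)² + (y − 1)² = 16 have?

2

d² = (7·(−1) + 24·1 − (−65))²/625 = 6724/625; r² = 16.
Since d² < r², the line cuts the circle twice.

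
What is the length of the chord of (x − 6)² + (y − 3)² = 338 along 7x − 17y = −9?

The distance from (6, 3) to the line is 0/√338, and r² = 338.
Chord = 2√(r² − d²) = 2·√(338) = 26√2.

26√2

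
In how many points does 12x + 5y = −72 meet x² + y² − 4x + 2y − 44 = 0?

d² = (12·2 + 5·(−1) − (−72))²/169 = 49; r² = 49.
Since d² = r², the line is tangent.

1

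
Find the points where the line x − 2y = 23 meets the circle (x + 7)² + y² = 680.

(−21, −22) and (19, −2)

Substitute y = (−23 + x)/2:
5x² + 10x − 1995 = 0  ⟹  x² + 2x − 399 = 0
x = 19 or x = −21, giving (19, −2) and (−21, −22).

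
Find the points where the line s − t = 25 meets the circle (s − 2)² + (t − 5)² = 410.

(13, −12) and (19, −6)

From the line, t = s − 25. Substituting:
2s² − 64s + 494 = 0  ⟹  s² − 32s + 247 = 0
s = 19 or s = 13, giving (19, −6) and (13, −12).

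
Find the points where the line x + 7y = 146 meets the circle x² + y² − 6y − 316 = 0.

(−1, 21) and (6, 20)

Substitute y = (146 − x)/7:
50x² − 250x − 300 = 0  ⟹  x² − 5x − 6 = 0
x = 6 or x = −1, giving (6, 20) and (−1, 21).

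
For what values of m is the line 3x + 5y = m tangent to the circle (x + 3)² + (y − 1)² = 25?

m = −4 ± 5√34

For a tangent, require d(centre, line) = r = 5.
|3·(−3) + 5·1 − m| / √34 = 5
|m − (−4)| = 5√34.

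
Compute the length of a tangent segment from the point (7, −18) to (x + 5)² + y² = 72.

6√11

Centre (−5, 0), r² = 72. |PO|² = (12)² + (−18)² = 468.
By the tangent–radius right angle, tangent length = √(|PO|² − r²) = √396 = 6√11.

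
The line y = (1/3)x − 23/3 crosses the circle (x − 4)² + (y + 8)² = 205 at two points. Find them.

Express y = (−23 + x)/3 and substitute into the circle:
10x² − 70x − 1700 = 0  ⟹  x² − 7x − 170 = 0
x = 17 or x = −10, giving (17, −2) and (−10, −11).

(−10, −11) and (17, −2)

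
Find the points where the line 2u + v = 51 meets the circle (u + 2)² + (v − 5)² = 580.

From the line, v = −2u + 51. Substituting:
5u² − 180u + 1540 = 0  ⟹  u² − 36u + 308 = 0
u = 22 or u = 14, giving (22, 7) and (14, 23).

(14, 23) and (22, 7)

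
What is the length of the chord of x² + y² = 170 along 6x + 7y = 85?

2√85

The distance from (0, 0) to the line is 85/√85, and r² = 170.
Chord = 2√(r² − d²) = 2·√(85) = 2√85.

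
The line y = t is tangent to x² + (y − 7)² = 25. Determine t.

t = 2 or t = 12

The line touches the circle iff its distance from (0, 7) is 5:
|0·0 + 1·7 − t| / √1 = 5
|t − (7)| = 5, so t = 12 or t = 2.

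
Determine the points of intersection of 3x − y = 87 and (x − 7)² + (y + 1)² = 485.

Express y = 3x − 87 and substitute into the circle:
10x² − 530x + 6960 = 0  ⟹  x² − 53x + 696 = 0
x = 29 or x = 24, giving (29, 0) and (24, −15).

(24, −15) and (29, 0)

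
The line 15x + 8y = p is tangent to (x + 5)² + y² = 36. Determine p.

p = −177 or p = 27

The line touches the circle iff its distance from (−5, 0) is 6:
|15·(−5) + 8·0 − p| / √289 = 6
|p − (−75)| = 6·17, so p = 27 or p = −177.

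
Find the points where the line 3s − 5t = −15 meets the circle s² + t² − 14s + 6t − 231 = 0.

(−10, −3) and (15, 12)

Substitute t = (15 + 3s)/5:
34s² − 170s − 5100 = 0  ⟹  s² − 5s − 150 = 0
s = 15 or s = −10, giving (15, 12) and (−10, −3).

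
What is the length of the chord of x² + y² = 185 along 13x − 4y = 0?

2√185

Centre (0, 0), r² = 185. Perpendicular distance d from centre to line = |0| / √185 = 0/√185.
Half the chord is √(r² − d²) = √(185), so the full chord is 2√185.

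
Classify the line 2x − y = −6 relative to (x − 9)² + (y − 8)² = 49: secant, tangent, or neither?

Substituting the line into the circle gives 5x² − 26x + 36 = 0.
Δ = 676 − 720 = −44.
No real roots: the line does not meet the circle.

neither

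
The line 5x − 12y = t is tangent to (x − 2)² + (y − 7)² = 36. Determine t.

t = −152 or t = 4

The line touches the circle iff its distance from (2, 7) is 6:
|5·2 − 12·7 − t| / √169 = 6
|t − (−74)| = 6·13, so t = 4 or t = −152.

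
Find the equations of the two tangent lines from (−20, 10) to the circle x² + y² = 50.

Let a tangent through (−20, 10) have slope m. Its distance from (0, 0) must equal 5√2:
[m·(20) − (−10)]² = 50(m² + 1)
7m² + 8m + 1 = 0, so m = −1 or m = −1/7.
Through (−20, 10) these give x + y = −10 and x + 7y = 50.

x + y = −10 and x + 7y = 50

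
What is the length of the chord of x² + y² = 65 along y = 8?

2

From the line, y = 8. Substituting:
x² − 1 = 0
x = 1 or x = −1, giving (1, 8) and (−1, 8).
Chord length = distance between (1, 8) and (−1, 8) = √4 = 2.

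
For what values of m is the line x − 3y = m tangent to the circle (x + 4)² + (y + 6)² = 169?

m = 14 ± 13√10

Tangency holds when the distance from the centre (−4, −6) to the line equals the radius 13:
|1·(−4) − 3·(−6) − m| / √10 = 13
|m − (14)| = 13√10.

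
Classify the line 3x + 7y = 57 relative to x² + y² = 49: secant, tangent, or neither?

neither

d² = (3·0 + 7·0 − (57))²/58 = 3249/58; r² = 49.
Since d² > r², the line lies outside the circle.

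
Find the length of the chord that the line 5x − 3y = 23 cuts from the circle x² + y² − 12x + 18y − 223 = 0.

Centre (6, −9), r² = 340. Perpendicular distance d from centre to line = |34| / √34 = 34/√34.
Chord = 2√(r² − d²) = 2·√(306) = 6√34.

6√34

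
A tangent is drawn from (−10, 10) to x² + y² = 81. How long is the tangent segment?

Centre (0, 0), r² = 81. |PO|² = (−10)² + (10)² = 200.
The tangent meets the radius at right angles, so tangent² = |PO|² − r² = 200 − 81 = 119.

√119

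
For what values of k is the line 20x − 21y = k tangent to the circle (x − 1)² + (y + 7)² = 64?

k = −65 or k = 399

Tangency holds when the distance from the centre (1, −7) to the line equals the radius 8:
|20·1 − 21·(−7) − k| / √841 = 8
|k − (167)| = 8·29, so k = 399 or k = −65.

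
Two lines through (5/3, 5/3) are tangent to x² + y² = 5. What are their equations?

2x + y = 5 and x + 2y = 5

Write the tangent as mx − y + (5/3 − m·(5/3)) = 0 and set its distance from the centre to √5:
[m·(−5/3) − (−5/3)]² = 5(m² + 1)
2m² + 5m + 2 = 0, so m = −2 or m = −1/2.
Through (5/3, 5/3) these give 2x + y = 5 and x + 2y = 5.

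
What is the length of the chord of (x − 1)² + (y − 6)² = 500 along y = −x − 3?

Centre (1, 6), r² = 500. Perpendicular distance d from centre to line = |10| / √2 = 10/√2.
Half the chord is √(r² − d²) = √(450), so the full chord is 30√2.

30√2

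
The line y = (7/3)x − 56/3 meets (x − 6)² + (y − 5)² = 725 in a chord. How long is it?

Substitute y = (−56 + 7x)/3:
58x² − 1102x − 1160 = 0  ⟹  x² − 19x − 20 = 0
x = 20 or x = −1, giving (20, 28) and (−1, −21).
Chord length = distance between (20, 28) and (−1, −21) = √2842 = 7√58.

7√58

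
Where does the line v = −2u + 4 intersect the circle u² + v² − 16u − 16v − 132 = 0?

Substitute v = −2u + 4:
5u² − 180 = 0  ⟹  u² − 36 = 0
u = 6 or u = −6, giving (6, −8) and (−6, 16).

(−6, 16) and (6, −8)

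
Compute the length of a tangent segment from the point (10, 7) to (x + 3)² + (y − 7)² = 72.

√97

Centre (−3, 7), r² = 72. |PO|² = (13)² + (0)² = 169.
Power of the point: PT² = |PO|² − r² = 97, so PT = √97.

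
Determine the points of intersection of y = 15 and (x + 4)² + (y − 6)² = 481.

Substitute y = 15:
x² + 8x − 384 = 0
x = 16 or x = −24, giving (16, 15) and (−24, 15).

(−24, 15) and (16, 15)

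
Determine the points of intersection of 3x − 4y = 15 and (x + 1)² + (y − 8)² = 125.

Substitute y = (−15 + 3x)/4:
25x² − 250x + 225 = 0  ⟹  x² − 10x + 9 = 0
x = 9 or x = 1, giving (9, 3) and (1, −3).

(1, −3) and (9, 3)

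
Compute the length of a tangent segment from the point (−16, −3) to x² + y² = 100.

√165

The centre is (0, 0) and r = 10. The square of the distance from P to the centre is 256 + 9 = 265.
By the tangent–radius right angle, tangent length = √(|PO|² − r²) = √165.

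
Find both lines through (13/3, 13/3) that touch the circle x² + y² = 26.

x + 5y = 26 and 5x + y = 26

Let a tangent through (13/3, 13/3) have slope m. Its distance from (0, 0) must equal √26:
(−13/3m − (−13/3))² = 26(m² + 1)
5m² + 26m + 5 = 0, so m = −1/5 or m = −5.
Through (13/3, 13/3) these give x + 5y = 26 and 5x + y = 26.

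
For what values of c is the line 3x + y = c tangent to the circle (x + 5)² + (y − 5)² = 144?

Tangency holds when the distance from the centre (−5, 5) to the line equals the radius 12:
|3·(−5) + 1·5 − c| / √10 = 12
|c − (−10)| = 12√10.

c = −10 ± 12√10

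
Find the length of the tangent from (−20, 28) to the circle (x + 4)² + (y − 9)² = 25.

Centre (−4, 9), r² = 25. |PO|² = (−16)² + (19)² = 617.
The tangent meets the radius at right angles, so tangent² = |PO|² − r² = 617 − 25 = 592.

4√37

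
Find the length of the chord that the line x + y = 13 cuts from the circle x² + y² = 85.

√2

The distance from (0, 0) to the line is 13/√2, and r² = 85.
Half the chord is √(r² − d²) = √(1/2), so the full chord is √2.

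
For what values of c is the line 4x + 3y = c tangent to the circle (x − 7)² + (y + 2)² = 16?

The line touches the circle iff its distance from (7, −2) is 4:
|4·7 + 3·(−2) − c| / √25 = 4
|c − (22)| = 4·5, so c = 42 or c = 2.

c = 2 or c = 42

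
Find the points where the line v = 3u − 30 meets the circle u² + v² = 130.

Substitute v = 3u − 30:
10u² − 180u + 770 = 0  ⟹  u² − 18u + 77 = 0
u = 11 or u = 7, giving (11, 3) and (7, −9).

(7, −9) and (11, 3)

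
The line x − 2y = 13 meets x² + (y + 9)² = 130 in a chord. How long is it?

Substitute y = (−13 + x)/2:
5x² + 10x − 495 = 0  ⟹  x² + 2x − 99 = 0
x = 9 or x = −11, giving (9, −2) and (−11, −12).
Chord length = distance between (9, −2) and (−11, −12) = √500 = 10√5.

10√5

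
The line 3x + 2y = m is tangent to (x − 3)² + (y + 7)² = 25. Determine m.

For a tangent, require d(centre, line) = r = 5.
|3·3 + 2·(−7) − m| / √13 = 5
|m − (−5)| = 5√13.

m = −5 ± 5√13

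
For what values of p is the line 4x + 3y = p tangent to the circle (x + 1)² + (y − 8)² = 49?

The line touches the circle iff its distance from (−1, 8) is 7:
|4·(−1) + 3·8 − p| / √25 = 7
|p − (20)| = 7·5, so p = 55 or p = −15.

p = −15 or p = 55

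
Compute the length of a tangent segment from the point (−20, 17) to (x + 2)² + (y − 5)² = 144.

18

The centre is (−2, 5) and r = 12. The square of the distance from P to the centre is 324 + 144 = 468.
The tangent meets the radius at right angles, so tangent² = |PO|² − r² = 468 − 144 = 324.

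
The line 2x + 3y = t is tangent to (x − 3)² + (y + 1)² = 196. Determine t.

Tangency holds when the distance from the centre (3, −1) to the line equals the radius 14:
|2·3 + 3·(−1) − t| / √13 = 14
|t − (3)| = 14√13.

t = 3 ± 14√13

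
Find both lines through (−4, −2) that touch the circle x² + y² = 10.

x + 3y = −10 and 3x − y = −10

Write the tangent as mx − y + (−2 − m·(−4)) = 0 and set its distance from the centre to √10:
(4m − (2))² = 10(m² + 1)
3m² − 8m − 3 = 0, so m = −1/3 or m = 3.
Through (−4, −2) these give x + 3y = −10 and 3x − y = −10.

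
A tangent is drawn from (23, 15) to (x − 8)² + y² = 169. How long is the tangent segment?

√281

Centre (8, 0), r² = 169. |PO|² = (15)² + (15)² = 450.
Power of the point: PT² = |PO|² − r² = 281, so PT = √281.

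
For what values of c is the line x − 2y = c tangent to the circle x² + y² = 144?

c = ±12√5

The line touches the circle iff its distance from (0, 0) is 12:
|1·0 − 2·0 − c| / √5 = 12
|c| = 12√5.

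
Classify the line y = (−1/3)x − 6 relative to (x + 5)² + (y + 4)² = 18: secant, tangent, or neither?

secant

Centre (−5, −4), r² = 18. Distance² from centre to line = (1)²/10 = 1/10.
Since d² < r², the line cuts the circle twice.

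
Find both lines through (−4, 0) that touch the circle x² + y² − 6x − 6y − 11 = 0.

2x + 5y = −8 and 5x − 2y = −20

Let a tangent through (−4, 0) have slope m. Its distance from (3, 3) must equal √29:
[m·(7) − (3)]² = 29(m² + 1)
10m² − 21m − 10 = 0, so m = −2/5 or m = 5/2.
Through (−4, 0) these give 2x + 5y = −8 and 5x − 2y = −20.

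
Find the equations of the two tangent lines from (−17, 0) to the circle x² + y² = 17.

x + 4y = −17 and x − 4y = −17

Let a tangent through (−17, 0) have slope m. Its distance from (0, 0) must equal √17:
[m·(17) − (0)]² = 17(m² + 1)
16m² − 1 = 0, so m = −1/4 or m = 1/4.
With m = −1/4: x + 4y = −17. With m = 1/4: x − 4y = −17.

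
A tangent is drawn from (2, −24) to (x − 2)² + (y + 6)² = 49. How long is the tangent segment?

5√11

With centre O = (2, −6), |OP|² = 324 and r² = 49.
The tangent meets the radius at right angles, so tangent² = |PO|² − r² = 324 − 49 = 275.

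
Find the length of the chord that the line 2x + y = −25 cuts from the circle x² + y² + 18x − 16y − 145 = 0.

From the line, y = −2x − 25. Substituting:
5x² + 150x + 880 = 0  ⟹  x² + 30x + 176 = 0
x = −8 or x = −22, giving (−8, −9) and (−22, 19).
Chord length = distance between (−8, −9) and (−22, 19) = √980 = 14√5.

14√5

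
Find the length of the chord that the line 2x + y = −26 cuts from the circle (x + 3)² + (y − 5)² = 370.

From the line, y = −2x − 26. Substituting:
5x² + 130x + 600 = 0  ⟹  x² + 26x + 120 = 0
x = −6 or x = −20, giving (−6, −14) and (−20, 14).
|(−6, −14) − (−20, 14)| = √((14)² + (−28)²) = 14√5.

14√5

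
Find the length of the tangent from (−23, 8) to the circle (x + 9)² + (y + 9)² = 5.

Centre (−9, −9), r² = 5. |PO|² = (−14)² + (17)² = 485.
The tangent meets the radius at right angles, so tangent² = |PO|² − r² = 485 − 5 = 480.

4√30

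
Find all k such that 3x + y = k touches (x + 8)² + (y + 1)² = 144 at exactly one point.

k = −25 ± 12√10

Tangency holds when the distance from the centre (−8, −1) to the line equals the radius 12:
|3·(−8) + 1·(−1) − k| / √10 = 12
|k − (−25)| = 12√10.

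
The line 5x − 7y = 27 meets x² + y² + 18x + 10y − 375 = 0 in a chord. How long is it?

5√74

Centre (−9, −5), r² = 481. Perpendicular distance d from centre to line = |−37| / √74 = 37/√74.
Chord = 2√(r² − d²) = 2·√(925/2) = 5√74.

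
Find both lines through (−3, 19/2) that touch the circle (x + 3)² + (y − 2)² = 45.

x + 2y = 16 and x − 2y = −22

A line y − (19/2) = m(x − (−3)) is tangent when its distance from (−3, 2) is 3√5:
(0m − (−15/2))² = 45(m² + 1)
4m² − 1 = 0, so m = −1/2 or m = 1/2.
Through (−3, 19/2) these give x + 2y = 16 and x − 2y = −22.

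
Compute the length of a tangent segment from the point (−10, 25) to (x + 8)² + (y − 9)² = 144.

2√29

Centre (−8, 9), r² = 144. |PO|² = (−2)² + (16)² = 260.
The tangent meets the radius at right angles, so tangent² = |PO|² − r² = 260 − 144 = 116.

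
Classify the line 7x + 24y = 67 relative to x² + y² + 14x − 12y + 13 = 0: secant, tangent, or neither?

d² = (7·(−7) + 24·6 − (67))²/625 = 784/625; r² = 72.
Since d² < r², the line cuts the circle twice.

secant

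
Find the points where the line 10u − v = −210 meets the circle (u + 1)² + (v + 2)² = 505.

(−22, −10) and (−20, 10)

Substitute v = 10u + 210:
101u² + 4242u + 44440 = 0  ⟹  u² + 42u + 440 = 0
u = −20 or u = −22, giving (−20, 10) and (−22, −10).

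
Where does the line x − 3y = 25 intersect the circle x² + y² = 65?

Substitute y = (−25 + x)/3:
10x² − 50x + 40 = 0  ⟹  x² − 5x + 4 = 0
x = 4 or x = 1, giving (4, −7) and (1, −8).

(1, −8) and (4, −7)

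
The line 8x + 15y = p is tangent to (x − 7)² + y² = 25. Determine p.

p = −29 or p = 141

The line touches the circle iff its distance from (7, 0) is 5:
|8·7 + 15·0 − p| / √289 = 5
|p − (56)| = 5·17, so p = 141 or p = −29.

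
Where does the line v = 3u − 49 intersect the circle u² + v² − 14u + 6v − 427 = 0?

(8, −25) and (21, 14)

From the line, v = 3u − 49. Substituting:
10u² − 290u + 1680 = 0  ⟹  u² − 29u + 168 = 0
u = 21 or u = 8, giving (21, 14) and (8, −25).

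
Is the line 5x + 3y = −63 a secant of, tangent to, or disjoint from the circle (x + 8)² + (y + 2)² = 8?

disjoint

Centre (−8, −2), r² = 8. Distance² from centre to line = (17)²/34 = 17/2.
Since d² > r², the line lies outside the circle.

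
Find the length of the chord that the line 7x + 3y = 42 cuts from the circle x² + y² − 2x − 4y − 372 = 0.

5√58

The distance from (1, 2) to the line is 29/√58, and r² = 377.
Chord = 2√(r² − d²) = 2·√(725/2) = 5√58.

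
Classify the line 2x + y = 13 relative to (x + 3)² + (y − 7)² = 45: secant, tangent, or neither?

secant

Centre (−3, 7), r² = 45. Distance² from centre to line = (−12)²/5 = 144/5.
Since d² < r², the line cuts the circle twice.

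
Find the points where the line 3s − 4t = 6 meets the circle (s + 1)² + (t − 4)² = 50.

(−2, −3) and (6, 3)

From the line, t = (−6 + 3s)/4. Substituting:
25s² − 100s − 300 = 0  ⟹  s² − 4s − 12 = 0
s = 6 or s = −2, giving (6, 3) and (−2, −3).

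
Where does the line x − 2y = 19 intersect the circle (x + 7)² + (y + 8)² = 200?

Substitute y = (−19 + x)/2:
5x² + 50x − 595 = 0  ⟹  x² + 10x − 119 = 0
x = 7 or x = −17, giving (7, −6) and (−17, −18).

(−17, −18) and (7, −6)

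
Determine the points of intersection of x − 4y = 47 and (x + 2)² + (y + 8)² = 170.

Express y = (−47 + x)/4 and substitute into the circle:
17x² + 34x − 2431 = 0  ⟹  x² + 2x − 143 = 0
x = 11 or x = −13, giving (11, −9) and (−13, −15).

(−13, −15) and (11, −9)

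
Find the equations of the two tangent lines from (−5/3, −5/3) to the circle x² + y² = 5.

Let a tangent through (−5/3, −5/3) have slope m. Its distance from (0, 0) must equal √5:
(5/3m − (5/3))² = 5(m² + 1)
2m² + 5m + 2 = 0, so m = −2 or m = −1/2.
Through (−5/3, −5/3) these give 2x + y = −5 and x + 2y = −5.

2x + y = −5 and x + 2y = −5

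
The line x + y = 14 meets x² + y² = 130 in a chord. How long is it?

8√2

The distance from (0, 0) to the line is 14/√2, and r² = 130.
Half the chord is √(r² − d²) = √(32), so the full chord is 8√2.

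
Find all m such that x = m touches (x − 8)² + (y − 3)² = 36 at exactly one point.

m = 2 or m = 14

Tangency holds when the distance from the centre (8, 3) to the line equals the radius 6:
|1·8 + 0·3 − m| / √1 = 6
|m − (8)| = 6, so m = 14 or m = 2.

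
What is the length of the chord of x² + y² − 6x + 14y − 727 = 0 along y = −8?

56

Centre (3, −7), r² = 785. Perpendicular distance d from centre to line = |1| / √1 = 1.
Chord = 2√(r² − d²) = 2·√(784) = 56.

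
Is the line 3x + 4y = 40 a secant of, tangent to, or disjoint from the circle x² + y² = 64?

tangent

Centre (0, 0), r² = 64. Distance² from centre to line = (−40)²/25 = 64.
Since d² = r², the line is tangent.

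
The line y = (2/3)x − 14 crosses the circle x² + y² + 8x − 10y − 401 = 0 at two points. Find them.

(−3, −16) and (15, −4)

Substitute y = (−42 + 2x)/3:
13x² − 156x − 585 = 0  ⟹  x² − 12x − 45 = 0
x = 15 or x = −3, giving (15, −4) and (−3, −16).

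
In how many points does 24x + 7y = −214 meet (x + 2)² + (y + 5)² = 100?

Centre (−2, −5), r² = 100. Distance² from centre to line = (131)²/625 = 17161/625.
Since d² < r², the line cuts the circle twice.

2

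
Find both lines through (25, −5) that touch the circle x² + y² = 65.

x − 8y = 65 and 4x + 7y = 65

Let a tangent through (25, −5) have slope m. Its distance from (0, 0) must equal √65:
[m·(−25) − (5)]² = 65(m² + 1)
56m² + 25m − 4 = 0, so m = 1/8 or m = −4/7.
Through (25, −5) these give x − 8y = 65 and 4x + 7y = 65.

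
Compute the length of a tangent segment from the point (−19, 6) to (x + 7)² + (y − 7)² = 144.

With centre O = (−7, 7), |OP|² = 145 and r² = 144.
By the tangent–radius right angle, tangent length = √(|PO|² − r²) = √1 = 1.

1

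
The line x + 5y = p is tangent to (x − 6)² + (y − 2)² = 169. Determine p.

For a tangent, require d(centre, line) = r = 13.
|1·6 + 5·2 − p| / √26 = 13
|p − (16)| = 13√26.

p = 16 ± 13√26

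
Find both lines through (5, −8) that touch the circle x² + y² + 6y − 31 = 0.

A line y − (−8) = m(x − (5)) is tangent when its distance from (0, −3) is 2√10:
(−5m − (5))² = 40(m² + 1)
3m² − 10m + 3 = 0, so m = 1/3 or m = 3.
With m = 1/3: x − 3y = 29. With m = 3: 3x − y = 23.

x − 3y = 29 and 3x − y = 23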